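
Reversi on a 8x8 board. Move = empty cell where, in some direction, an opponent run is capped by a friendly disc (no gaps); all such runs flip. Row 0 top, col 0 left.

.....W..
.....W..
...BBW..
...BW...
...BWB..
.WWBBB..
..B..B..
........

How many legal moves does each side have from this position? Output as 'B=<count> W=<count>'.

-- B to move --
(0,4): no bracket -> illegal
(0,6): flips 1 -> legal
(1,4): no bracket -> illegal
(1,6): flips 2 -> legal
(2,6): flips 1 -> legal
(3,5): flips 2 -> legal
(3,6): no bracket -> illegal
(4,0): flips 1 -> legal
(4,1): no bracket -> illegal
(4,2): flips 1 -> legal
(5,0): flips 2 -> legal
(6,0): no bracket -> illegal
(6,1): flips 1 -> legal
(6,3): no bracket -> illegal
B mobility = 8
-- W to move --
(1,2): flips 1 -> legal
(1,3): no bracket -> illegal
(1,4): flips 1 -> legal
(2,2): flips 3 -> legal
(3,2): flips 1 -> legal
(3,5): no bracket -> illegal
(3,6): no bracket -> illegal
(4,2): flips 3 -> legal
(4,6): flips 1 -> legal
(5,6): flips 4 -> legal
(6,1): no bracket -> illegal
(6,3): no bracket -> illegal
(6,4): flips 1 -> legal
(6,6): flips 1 -> legal
(7,1): flips 2 -> legal
(7,2): flips 1 -> legal
(7,3): flips 1 -> legal
(7,4): no bracket -> illegal
(7,5): no bracket -> illegal
(7,6): no bracket -> illegal
W mobility = 12

Answer: B=8 W=12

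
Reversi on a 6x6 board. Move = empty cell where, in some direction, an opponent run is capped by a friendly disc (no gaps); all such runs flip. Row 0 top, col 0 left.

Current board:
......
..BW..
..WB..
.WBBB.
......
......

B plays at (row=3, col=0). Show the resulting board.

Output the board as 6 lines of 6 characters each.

Place B at (3,0); scan 8 dirs for brackets.
Dir NW: edge -> no flip
Dir N: first cell '.' (not opp) -> no flip
Dir NE: first cell '.' (not opp) -> no flip
Dir W: edge -> no flip
Dir E: opp run (3,1) capped by B -> flip
Dir SW: edge -> no flip
Dir S: first cell '.' (not opp) -> no flip
Dir SE: first cell '.' (not opp) -> no flip
All flips: (3,1)

Answer: ......
..BW..
..WB..
BBBBB.
......
......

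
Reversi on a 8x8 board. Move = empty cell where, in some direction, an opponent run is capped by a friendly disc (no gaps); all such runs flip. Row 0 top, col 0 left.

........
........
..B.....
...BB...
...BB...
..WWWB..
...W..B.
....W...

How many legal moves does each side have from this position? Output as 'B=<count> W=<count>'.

-- B to move --
(4,1): no bracket -> illegal
(4,2): no bracket -> illegal
(4,5): no bracket -> illegal
(5,1): flips 3 -> legal
(6,1): flips 1 -> legal
(6,2): flips 1 -> legal
(6,4): flips 1 -> legal
(6,5): flips 1 -> legal
(7,2): no bracket -> illegal
(7,3): flips 2 -> legal
(7,5): no bracket -> illegal
B mobility = 6
-- W to move --
(1,1): no bracket -> illegal
(1,2): no bracket -> illegal
(1,3): no bracket -> illegal
(2,1): no bracket -> illegal
(2,3): flips 2 -> legal
(2,4): flips 2 -> legal
(2,5): flips 2 -> legal
(3,1): no bracket -> illegal
(3,2): flips 1 -> legal
(3,5): flips 1 -> legal
(4,2): no bracket -> illegal
(4,5): no bracket -> illegal
(4,6): no bracket -> illegal
(5,6): flips 1 -> legal
(5,7): no bracket -> illegal
(6,4): no bracket -> illegal
(6,5): no bracket -> illegal
(6,7): no bracket -> illegal
(7,5): no bracket -> illegal
(7,6): no bracket -> illegal
(7,7): no bracket -> illegal
W mobility = 6

Answer: B=6 W=6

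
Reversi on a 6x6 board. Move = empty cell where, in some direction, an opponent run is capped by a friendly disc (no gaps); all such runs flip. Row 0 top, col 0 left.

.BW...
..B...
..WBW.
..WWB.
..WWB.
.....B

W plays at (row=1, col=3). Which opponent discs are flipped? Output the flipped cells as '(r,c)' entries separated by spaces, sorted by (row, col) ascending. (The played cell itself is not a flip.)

Dir NW: first cell 'W' (not opp) -> no flip
Dir N: first cell '.' (not opp) -> no flip
Dir NE: first cell '.' (not opp) -> no flip
Dir W: opp run (1,2), next='.' -> no flip
Dir E: first cell '.' (not opp) -> no flip
Dir SW: first cell 'W' (not opp) -> no flip
Dir S: opp run (2,3) capped by W -> flip
Dir SE: first cell 'W' (not opp) -> no flip

Answer: (2,3)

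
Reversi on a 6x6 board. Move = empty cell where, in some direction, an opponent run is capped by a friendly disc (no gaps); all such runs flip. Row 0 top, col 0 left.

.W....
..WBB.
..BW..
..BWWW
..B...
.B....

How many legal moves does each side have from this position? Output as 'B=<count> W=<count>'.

Answer: B=5 W=8

Derivation:
-- B to move --
(0,0): no bracket -> illegal
(0,2): flips 1 -> legal
(0,3): no bracket -> illegal
(1,0): no bracket -> illegal
(1,1): flips 1 -> legal
(2,1): no bracket -> illegal
(2,4): flips 2 -> legal
(2,5): no bracket -> illegal
(4,3): flips 2 -> legal
(4,4): flips 1 -> legal
(4,5): no bracket -> illegal
B mobility = 5
-- W to move --
(0,2): no bracket -> illegal
(0,3): flips 1 -> legal
(0,4): no bracket -> illegal
(0,5): flips 1 -> legal
(1,1): flips 1 -> legal
(1,5): flips 2 -> legal
(2,1): flips 1 -> legal
(2,4): no bracket -> illegal
(2,5): no bracket -> illegal
(3,1): flips 1 -> legal
(4,0): no bracket -> illegal
(4,1): flips 1 -> legal
(4,3): no bracket -> illegal
(5,0): no bracket -> illegal
(5,2): flips 3 -> legal
(5,3): no bracket -> illegal
W mobility = 8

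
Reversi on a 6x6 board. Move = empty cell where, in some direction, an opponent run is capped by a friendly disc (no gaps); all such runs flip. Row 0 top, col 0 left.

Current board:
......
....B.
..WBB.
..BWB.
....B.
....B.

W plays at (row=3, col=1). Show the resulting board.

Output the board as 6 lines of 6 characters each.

Answer: ......
....B.
..WBB.
.WWWB.
....B.
....B.

Derivation:
Place W at (3,1); scan 8 dirs for brackets.
Dir NW: first cell '.' (not opp) -> no flip
Dir N: first cell '.' (not opp) -> no flip
Dir NE: first cell 'W' (not opp) -> no flip
Dir W: first cell '.' (not opp) -> no flip
Dir E: opp run (3,2) capped by W -> flip
Dir SW: first cell '.' (not opp) -> no flip
Dir S: first cell '.' (not opp) -> no flip
Dir SE: first cell '.' (not opp) -> no flip
All flips: (3,2)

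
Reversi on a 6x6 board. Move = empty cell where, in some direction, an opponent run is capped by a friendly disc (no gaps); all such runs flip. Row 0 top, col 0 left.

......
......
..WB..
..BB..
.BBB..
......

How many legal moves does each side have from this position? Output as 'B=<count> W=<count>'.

-- B to move --
(1,1): flips 1 -> legal
(1,2): flips 1 -> legal
(1,3): no bracket -> illegal
(2,1): flips 1 -> legal
(3,1): no bracket -> illegal
B mobility = 3
-- W to move --
(1,2): no bracket -> illegal
(1,3): no bracket -> illegal
(1,4): no bracket -> illegal
(2,1): no bracket -> illegal
(2,4): flips 1 -> legal
(3,0): no bracket -> illegal
(3,1): no bracket -> illegal
(3,4): no bracket -> illegal
(4,0): no bracket -> illegal
(4,4): flips 1 -> legal
(5,0): no bracket -> illegal
(5,1): no bracket -> illegal
(5,2): flips 2 -> legal
(5,3): no bracket -> illegal
(5,4): no bracket -> illegal
W mobility = 3

Answer: B=3 W=3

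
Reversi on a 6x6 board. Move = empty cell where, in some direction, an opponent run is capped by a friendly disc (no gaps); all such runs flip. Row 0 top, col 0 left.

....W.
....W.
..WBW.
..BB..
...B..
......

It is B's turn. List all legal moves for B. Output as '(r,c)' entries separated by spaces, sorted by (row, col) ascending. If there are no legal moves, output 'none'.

Answer: (0,5) (1,1) (1,2) (1,5) (2,1) (2,5)

Derivation:
(0,3): no bracket -> illegal
(0,5): flips 1 -> legal
(1,1): flips 1 -> legal
(1,2): flips 1 -> legal
(1,3): no bracket -> illegal
(1,5): flips 1 -> legal
(2,1): flips 1 -> legal
(2,5): flips 1 -> legal
(3,1): no bracket -> illegal
(3,4): no bracket -> illegal
(3,5): no bracket -> illegal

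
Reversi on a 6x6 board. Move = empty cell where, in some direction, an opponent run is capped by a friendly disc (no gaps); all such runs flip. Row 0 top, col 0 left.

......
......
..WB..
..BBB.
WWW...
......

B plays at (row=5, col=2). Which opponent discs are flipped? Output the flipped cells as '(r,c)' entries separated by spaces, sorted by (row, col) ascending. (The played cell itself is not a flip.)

Dir NW: opp run (4,1), next='.' -> no flip
Dir N: opp run (4,2) capped by B -> flip
Dir NE: first cell '.' (not opp) -> no flip
Dir W: first cell '.' (not opp) -> no flip
Dir E: first cell '.' (not opp) -> no flip
Dir SW: edge -> no flip
Dir S: edge -> no flip
Dir SE: edge -> no flip

Answer: (4,2)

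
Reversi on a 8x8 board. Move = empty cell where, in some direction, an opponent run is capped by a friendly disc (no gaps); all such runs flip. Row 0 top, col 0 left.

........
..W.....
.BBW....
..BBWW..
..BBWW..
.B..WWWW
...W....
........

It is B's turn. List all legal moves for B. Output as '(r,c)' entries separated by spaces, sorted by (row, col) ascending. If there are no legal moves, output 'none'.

Answer: (0,2) (0,3) (1,3) (1,4) (2,4) (2,5) (3,6) (4,6) (6,5) (6,6)

Derivation:
(0,1): no bracket -> illegal
(0,2): flips 1 -> legal
(0,3): flips 1 -> legal
(1,1): no bracket -> illegal
(1,3): flips 1 -> legal
(1,4): flips 1 -> legal
(2,4): flips 1 -> legal
(2,5): flips 1 -> legal
(2,6): no bracket -> illegal
(3,6): flips 2 -> legal
(4,6): flips 2 -> legal
(4,7): no bracket -> illegal
(5,2): no bracket -> illegal
(5,3): no bracket -> illegal
(6,2): no bracket -> illegal
(6,4): no bracket -> illegal
(6,5): flips 1 -> legal
(6,6): flips 2 -> legal
(6,7): no bracket -> illegal
(7,2): no bracket -> illegal
(7,3): no bracket -> illegal
(7,4): no bracket -> illegal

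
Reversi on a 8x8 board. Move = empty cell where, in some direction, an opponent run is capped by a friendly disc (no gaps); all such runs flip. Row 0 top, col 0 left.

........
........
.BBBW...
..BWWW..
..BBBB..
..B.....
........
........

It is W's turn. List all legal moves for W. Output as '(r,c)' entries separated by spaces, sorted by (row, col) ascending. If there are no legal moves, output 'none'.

(1,0): no bracket -> illegal
(1,1): flips 1 -> legal
(1,2): flips 1 -> legal
(1,3): flips 1 -> legal
(1,4): no bracket -> illegal
(2,0): flips 3 -> legal
(3,0): no bracket -> illegal
(3,1): flips 1 -> legal
(3,6): no bracket -> illegal
(4,1): no bracket -> illegal
(4,6): no bracket -> illegal
(5,1): flips 1 -> legal
(5,3): flips 2 -> legal
(5,4): flips 1 -> legal
(5,5): flips 2 -> legal
(5,6): flips 1 -> legal
(6,1): flips 2 -> legal
(6,2): no bracket -> illegal
(6,3): no bracket -> illegal

Answer: (1,1) (1,2) (1,3) (2,0) (3,1) (5,1) (5,3) (5,4) (5,5) (5,6) (6,1)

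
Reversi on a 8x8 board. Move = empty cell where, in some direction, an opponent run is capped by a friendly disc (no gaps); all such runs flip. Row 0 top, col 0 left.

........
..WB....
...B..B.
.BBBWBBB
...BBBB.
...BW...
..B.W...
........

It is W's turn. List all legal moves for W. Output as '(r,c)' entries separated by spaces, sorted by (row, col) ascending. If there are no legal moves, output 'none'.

Answer: (1,4) (2,1) (2,7) (3,0) (4,2) (5,2) (5,6)

Derivation:
(0,2): no bracket -> illegal
(0,3): no bracket -> illegal
(0,4): no bracket -> illegal
(1,4): flips 1 -> legal
(1,5): no bracket -> illegal
(1,6): no bracket -> illegal
(1,7): no bracket -> illegal
(2,0): no bracket -> illegal
(2,1): flips 2 -> legal
(2,2): no bracket -> illegal
(2,4): no bracket -> illegal
(2,5): no bracket -> illegal
(2,7): flips 2 -> legal
(3,0): flips 3 -> legal
(4,0): no bracket -> illegal
(4,1): no bracket -> illegal
(4,2): flips 1 -> legal
(4,7): no bracket -> illegal
(5,1): no bracket -> illegal
(5,2): flips 2 -> legal
(5,5): no bracket -> illegal
(5,6): flips 1 -> legal
(5,7): no bracket -> illegal
(6,1): no bracket -> illegal
(6,3): no bracket -> illegal
(7,1): no bracket -> illegal
(7,2): no bracket -> illegal
(7,3): no bracket -> illegal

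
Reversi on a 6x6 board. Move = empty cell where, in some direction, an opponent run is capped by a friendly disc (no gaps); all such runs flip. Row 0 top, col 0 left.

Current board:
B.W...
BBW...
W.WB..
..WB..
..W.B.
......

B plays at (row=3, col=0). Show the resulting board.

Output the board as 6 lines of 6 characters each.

Answer: B.W...
BBW...
B.WB..
B.WB..
..W.B.
......

Derivation:
Place B at (3,0); scan 8 dirs for brackets.
Dir NW: edge -> no flip
Dir N: opp run (2,0) capped by B -> flip
Dir NE: first cell '.' (not opp) -> no flip
Dir W: edge -> no flip
Dir E: first cell '.' (not opp) -> no flip
Dir SW: edge -> no flip
Dir S: first cell '.' (not opp) -> no flip
Dir SE: first cell '.' (not opp) -> no flip
All flips: (2,0)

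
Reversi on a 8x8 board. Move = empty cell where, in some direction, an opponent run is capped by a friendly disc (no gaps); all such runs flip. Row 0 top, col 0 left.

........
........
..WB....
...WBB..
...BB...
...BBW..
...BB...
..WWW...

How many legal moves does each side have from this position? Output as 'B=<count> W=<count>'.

-- B to move --
(1,1): flips 2 -> legal
(1,2): no bracket -> illegal
(1,3): no bracket -> illegal
(2,1): flips 1 -> legal
(2,4): no bracket -> illegal
(3,1): no bracket -> illegal
(3,2): flips 1 -> legal
(4,2): no bracket -> illegal
(4,5): no bracket -> illegal
(4,6): flips 1 -> legal
(5,6): flips 1 -> legal
(6,1): no bracket -> illegal
(6,2): no bracket -> illegal
(6,5): no bracket -> illegal
(6,6): flips 1 -> legal
(7,1): no bracket -> illegal
(7,5): no bracket -> illegal
B mobility = 6
-- W to move --
(1,2): no bracket -> illegal
(1,3): flips 1 -> legal
(1,4): no bracket -> illegal
(2,4): flips 5 -> legal
(2,5): no bracket -> illegal
(2,6): no bracket -> illegal
(3,2): no bracket -> illegal
(3,6): flips 2 -> legal
(4,2): no bracket -> illegal
(4,5): flips 2 -> legal
(4,6): no bracket -> illegal
(5,2): flips 3 -> legal
(6,2): no bracket -> illegal
(6,5): no bracket -> illegal
(7,5): no bracket -> illegal
W mobility = 5

Answer: B=6 W=5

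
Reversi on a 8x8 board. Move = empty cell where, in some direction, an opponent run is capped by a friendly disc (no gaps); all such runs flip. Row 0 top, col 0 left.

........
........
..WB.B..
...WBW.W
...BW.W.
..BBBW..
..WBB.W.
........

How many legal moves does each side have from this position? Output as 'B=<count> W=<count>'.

Answer: B=9 W=8

Derivation:
-- B to move --
(1,1): no bracket -> illegal
(1,2): no bracket -> illegal
(1,3): no bracket -> illegal
(2,1): flips 1 -> legal
(2,4): no bracket -> illegal
(2,6): flips 2 -> legal
(2,7): no bracket -> illegal
(3,1): no bracket -> illegal
(3,2): flips 1 -> legal
(3,6): flips 1 -> legal
(4,2): no bracket -> illegal
(4,5): flips 2 -> legal
(4,7): no bracket -> illegal
(5,1): no bracket -> illegal
(5,6): flips 1 -> legal
(5,7): no bracket -> illegal
(6,1): flips 1 -> legal
(6,5): no bracket -> illegal
(6,7): no bracket -> illegal
(7,1): flips 1 -> legal
(7,2): flips 1 -> legal
(7,3): no bracket -> illegal
(7,5): no bracket -> illegal
(7,6): no bracket -> illegal
(7,7): no bracket -> illegal
B mobility = 9
-- W to move --
(1,2): no bracket -> illegal
(1,3): flips 1 -> legal
(1,4): no bracket -> illegal
(1,5): flips 1 -> legal
(1,6): no bracket -> illegal
(2,4): flips 2 -> legal
(2,6): no bracket -> illegal
(3,2): no bracket -> illegal
(3,6): no bracket -> illegal
(4,1): no bracket -> illegal
(4,2): flips 2 -> legal
(4,5): no bracket -> illegal
(5,1): flips 3 -> legal
(6,1): no bracket -> illegal
(6,5): flips 2 -> legal
(7,2): no bracket -> illegal
(7,3): flips 4 -> legal
(7,4): flips 2 -> legal
(7,5): no bracket -> illegal
W mobility = 8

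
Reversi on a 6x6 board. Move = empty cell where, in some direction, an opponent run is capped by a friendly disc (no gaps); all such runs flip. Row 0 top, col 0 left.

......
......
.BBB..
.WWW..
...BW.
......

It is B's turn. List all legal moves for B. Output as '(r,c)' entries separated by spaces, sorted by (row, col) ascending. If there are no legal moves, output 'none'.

(2,0): no bracket -> illegal
(2,4): no bracket -> illegal
(3,0): no bracket -> illegal
(3,4): no bracket -> illegal
(3,5): no bracket -> illegal
(4,0): flips 1 -> legal
(4,1): flips 2 -> legal
(4,2): flips 1 -> legal
(4,5): flips 1 -> legal
(5,3): no bracket -> illegal
(5,4): no bracket -> illegal
(5,5): flips 2 -> legal

Answer: (4,0) (4,1) (4,2) (4,5) (5,5)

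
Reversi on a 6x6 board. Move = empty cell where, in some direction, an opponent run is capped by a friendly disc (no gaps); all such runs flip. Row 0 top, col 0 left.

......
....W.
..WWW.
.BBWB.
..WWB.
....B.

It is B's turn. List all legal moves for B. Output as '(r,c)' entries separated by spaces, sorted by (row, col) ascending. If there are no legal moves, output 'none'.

Answer: (0,4) (0,5) (1,1) (1,2) (1,3) (4,1) (5,2) (5,3)

Derivation:
(0,3): no bracket -> illegal
(0,4): flips 2 -> legal
(0,5): flips 2 -> legal
(1,1): flips 2 -> legal
(1,2): flips 2 -> legal
(1,3): flips 1 -> legal
(1,5): no bracket -> illegal
(2,1): no bracket -> illegal
(2,5): no bracket -> illegal
(3,5): no bracket -> illegal
(4,1): flips 2 -> legal
(5,1): no bracket -> illegal
(5,2): flips 2 -> legal
(5,3): flips 1 -> legal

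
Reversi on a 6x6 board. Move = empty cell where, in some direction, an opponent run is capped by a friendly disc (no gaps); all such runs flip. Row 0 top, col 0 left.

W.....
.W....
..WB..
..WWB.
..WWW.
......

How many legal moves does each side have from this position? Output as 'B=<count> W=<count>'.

-- B to move --
(0,1): no bracket -> illegal
(0,2): no bracket -> illegal
(1,0): no bracket -> illegal
(1,2): no bracket -> illegal
(1,3): no bracket -> illegal
(2,0): no bracket -> illegal
(2,1): flips 1 -> legal
(2,4): no bracket -> illegal
(3,1): flips 2 -> legal
(3,5): no bracket -> illegal
(4,1): flips 1 -> legal
(4,5): no bracket -> illegal
(5,1): no bracket -> illegal
(5,2): flips 1 -> legal
(5,3): flips 2 -> legal
(5,4): flips 1 -> legal
(5,5): no bracket -> illegal
B mobility = 6
-- W to move --
(1,2): no bracket -> illegal
(1,3): flips 1 -> legal
(1,4): flips 1 -> legal
(2,4): flips 2 -> legal
(2,5): flips 1 -> legal
(3,5): flips 1 -> legal
(4,5): no bracket -> illegal
W mobility = 5

Answer: B=6 W=5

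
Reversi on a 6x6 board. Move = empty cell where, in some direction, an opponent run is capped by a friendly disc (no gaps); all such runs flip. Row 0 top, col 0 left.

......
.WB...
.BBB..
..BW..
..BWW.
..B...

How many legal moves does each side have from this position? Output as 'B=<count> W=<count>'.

Answer: B=9 W=5

Derivation:
-- B to move --
(0,0): flips 1 -> legal
(0,1): flips 1 -> legal
(0,2): no bracket -> illegal
(1,0): flips 1 -> legal
(2,0): no bracket -> illegal
(2,4): flips 1 -> legal
(3,4): flips 2 -> legal
(3,5): no bracket -> illegal
(4,5): flips 2 -> legal
(5,3): flips 2 -> legal
(5,4): flips 1 -> legal
(5,5): flips 2 -> legal
B mobility = 9
-- W to move --
(0,1): no bracket -> illegal
(0,2): no bracket -> illegal
(0,3): no bracket -> illegal
(1,0): flips 2 -> legal
(1,3): flips 2 -> legal
(1,4): no bracket -> illegal
(2,0): no bracket -> illegal
(2,4): no bracket -> illegal
(3,0): no bracket -> illegal
(3,1): flips 2 -> legal
(3,4): no bracket -> illegal
(4,1): flips 1 -> legal
(5,1): flips 1 -> legal
(5,3): no bracket -> illegal
W mobility = 5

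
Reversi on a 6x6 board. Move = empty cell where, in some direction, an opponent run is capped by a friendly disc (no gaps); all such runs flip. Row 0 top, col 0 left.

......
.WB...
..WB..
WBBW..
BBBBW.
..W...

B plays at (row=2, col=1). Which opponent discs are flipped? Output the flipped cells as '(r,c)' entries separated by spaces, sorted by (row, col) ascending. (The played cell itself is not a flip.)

Answer: (2,2)

Derivation:
Dir NW: first cell '.' (not opp) -> no flip
Dir N: opp run (1,1), next='.' -> no flip
Dir NE: first cell 'B' (not opp) -> no flip
Dir W: first cell '.' (not opp) -> no flip
Dir E: opp run (2,2) capped by B -> flip
Dir SW: opp run (3,0), next=edge -> no flip
Dir S: first cell 'B' (not opp) -> no flip
Dir SE: first cell 'B' (not opp) -> no flip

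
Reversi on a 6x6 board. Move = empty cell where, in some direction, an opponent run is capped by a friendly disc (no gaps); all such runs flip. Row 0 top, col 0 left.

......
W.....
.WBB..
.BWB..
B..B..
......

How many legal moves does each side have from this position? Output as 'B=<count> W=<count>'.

Answer: B=4 W=7

Derivation:
-- B to move --
(0,0): no bracket -> illegal
(0,1): no bracket -> illegal
(1,1): flips 1 -> legal
(1,2): no bracket -> illegal
(2,0): flips 1 -> legal
(3,0): no bracket -> illegal
(4,1): flips 1 -> legal
(4,2): flips 1 -> legal
B mobility = 4
-- W to move --
(1,1): no bracket -> illegal
(1,2): flips 1 -> legal
(1,3): no bracket -> illegal
(1,4): flips 1 -> legal
(2,0): no bracket -> illegal
(2,4): flips 2 -> legal
(3,0): flips 1 -> legal
(3,4): flips 1 -> legal
(4,1): flips 1 -> legal
(4,2): no bracket -> illegal
(4,4): no bracket -> illegal
(5,0): no bracket -> illegal
(5,1): no bracket -> illegal
(5,2): no bracket -> illegal
(5,3): no bracket -> illegal
(5,4): flips 1 -> legal
W mobility = 7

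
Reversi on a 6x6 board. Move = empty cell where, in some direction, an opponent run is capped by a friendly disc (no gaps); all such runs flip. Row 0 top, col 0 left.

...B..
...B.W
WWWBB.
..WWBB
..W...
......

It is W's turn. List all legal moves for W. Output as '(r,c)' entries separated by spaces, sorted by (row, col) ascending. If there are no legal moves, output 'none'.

(0,2): no bracket -> illegal
(0,4): flips 1 -> legal
(1,2): no bracket -> illegal
(1,4): flips 1 -> legal
(2,5): flips 2 -> legal
(4,3): no bracket -> illegal
(4,4): no bracket -> illegal
(4,5): no bracket -> illegal

Answer: (0,4) (1,4) (2,5)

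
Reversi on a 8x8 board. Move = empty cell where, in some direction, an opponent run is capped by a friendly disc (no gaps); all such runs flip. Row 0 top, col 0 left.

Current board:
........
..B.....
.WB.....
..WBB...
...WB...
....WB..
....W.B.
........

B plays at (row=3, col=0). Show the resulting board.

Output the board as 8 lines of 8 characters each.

Answer: ........
..B.....
.BB.....
B.WBB...
...WB...
....WB..
....W.B.
........

Derivation:
Place B at (3,0); scan 8 dirs for brackets.
Dir NW: edge -> no flip
Dir N: first cell '.' (not opp) -> no flip
Dir NE: opp run (2,1) capped by B -> flip
Dir W: edge -> no flip
Dir E: first cell '.' (not opp) -> no flip
Dir SW: edge -> no flip
Dir S: first cell '.' (not opp) -> no flip
Dir SE: first cell '.' (not opp) -> no flip
All flips: (2,1)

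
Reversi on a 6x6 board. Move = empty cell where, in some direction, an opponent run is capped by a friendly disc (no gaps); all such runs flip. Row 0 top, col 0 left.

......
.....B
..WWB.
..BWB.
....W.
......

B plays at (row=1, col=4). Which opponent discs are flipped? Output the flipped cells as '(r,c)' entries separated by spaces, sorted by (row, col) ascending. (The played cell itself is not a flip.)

Answer: (2,3)

Derivation:
Dir NW: first cell '.' (not opp) -> no flip
Dir N: first cell '.' (not opp) -> no flip
Dir NE: first cell '.' (not opp) -> no flip
Dir W: first cell '.' (not opp) -> no flip
Dir E: first cell 'B' (not opp) -> no flip
Dir SW: opp run (2,3) capped by B -> flip
Dir S: first cell 'B' (not opp) -> no flip
Dir SE: first cell '.' (not opp) -> no flip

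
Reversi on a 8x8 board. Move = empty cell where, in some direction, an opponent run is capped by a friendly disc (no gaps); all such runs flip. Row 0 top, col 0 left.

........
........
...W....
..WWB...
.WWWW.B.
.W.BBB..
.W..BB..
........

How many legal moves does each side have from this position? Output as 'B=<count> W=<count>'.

Answer: B=7 W=10

Derivation:
-- B to move --
(1,2): flips 1 -> legal
(1,3): flips 3 -> legal
(1,4): no bracket -> illegal
(2,1): flips 2 -> legal
(2,2): flips 2 -> legal
(2,4): no bracket -> illegal
(3,0): no bracket -> illegal
(3,1): flips 3 -> legal
(3,5): flips 1 -> legal
(4,0): no bracket -> illegal
(4,5): no bracket -> illegal
(5,0): no bracket -> illegal
(5,2): flips 1 -> legal
(6,0): no bracket -> illegal
(6,2): no bracket -> illegal
(7,0): no bracket -> illegal
(7,1): no bracket -> illegal
(7,2): no bracket -> illegal
B mobility = 7
-- W to move --
(2,4): flips 1 -> legal
(2,5): flips 1 -> legal
(3,5): flips 1 -> legal
(3,6): no bracket -> illegal
(3,7): no bracket -> illegal
(4,5): flips 1 -> legal
(4,7): no bracket -> illegal
(5,2): no bracket -> illegal
(5,6): no bracket -> illegal
(5,7): no bracket -> illegal
(6,2): flips 1 -> legal
(6,3): flips 1 -> legal
(6,6): flips 1 -> legal
(7,3): no bracket -> illegal
(7,4): flips 2 -> legal
(7,5): flips 2 -> legal
(7,6): flips 2 -> legal
W mobility = 10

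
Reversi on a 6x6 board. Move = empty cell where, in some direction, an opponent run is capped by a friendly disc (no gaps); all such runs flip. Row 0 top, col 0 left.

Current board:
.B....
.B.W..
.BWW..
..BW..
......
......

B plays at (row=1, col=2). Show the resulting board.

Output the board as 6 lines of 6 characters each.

Place B at (1,2); scan 8 dirs for brackets.
Dir NW: first cell 'B' (not opp) -> no flip
Dir N: first cell '.' (not opp) -> no flip
Dir NE: first cell '.' (not opp) -> no flip
Dir W: first cell 'B' (not opp) -> no flip
Dir E: opp run (1,3), next='.' -> no flip
Dir SW: first cell 'B' (not opp) -> no flip
Dir S: opp run (2,2) capped by B -> flip
Dir SE: opp run (2,3), next='.' -> no flip
All flips: (2,2)

Answer: .B....
.BBW..
.BBW..
..BW..
......
......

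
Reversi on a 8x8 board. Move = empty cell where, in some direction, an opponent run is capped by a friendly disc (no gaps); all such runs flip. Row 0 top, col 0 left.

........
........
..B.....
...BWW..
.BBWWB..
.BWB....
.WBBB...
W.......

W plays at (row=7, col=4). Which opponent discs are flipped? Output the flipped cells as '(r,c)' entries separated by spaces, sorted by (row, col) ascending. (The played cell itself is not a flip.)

Answer: (6,3)

Derivation:
Dir NW: opp run (6,3) capped by W -> flip
Dir N: opp run (6,4), next='.' -> no flip
Dir NE: first cell '.' (not opp) -> no flip
Dir W: first cell '.' (not opp) -> no flip
Dir E: first cell '.' (not opp) -> no flip
Dir SW: edge -> no flip
Dir S: edge -> no flip
Dir SE: edge -> no flip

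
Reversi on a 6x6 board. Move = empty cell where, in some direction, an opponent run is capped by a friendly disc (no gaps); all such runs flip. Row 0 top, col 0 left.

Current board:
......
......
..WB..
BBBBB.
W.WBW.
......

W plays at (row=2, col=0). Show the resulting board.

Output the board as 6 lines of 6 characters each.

Answer: ......
......
W.WB..
WWBBB.
W.WBW.
......

Derivation:
Place W at (2,0); scan 8 dirs for brackets.
Dir NW: edge -> no flip
Dir N: first cell '.' (not opp) -> no flip
Dir NE: first cell '.' (not opp) -> no flip
Dir W: edge -> no flip
Dir E: first cell '.' (not opp) -> no flip
Dir SW: edge -> no flip
Dir S: opp run (3,0) capped by W -> flip
Dir SE: opp run (3,1) capped by W -> flip
All flips: (3,0) (3,1)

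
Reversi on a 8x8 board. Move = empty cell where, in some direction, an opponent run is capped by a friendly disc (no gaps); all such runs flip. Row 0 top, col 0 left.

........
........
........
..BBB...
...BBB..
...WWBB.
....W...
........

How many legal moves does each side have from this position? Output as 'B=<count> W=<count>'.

-- B to move --
(4,2): no bracket -> illegal
(5,2): flips 2 -> legal
(6,2): flips 1 -> legal
(6,3): flips 2 -> legal
(6,5): flips 1 -> legal
(7,3): flips 1 -> legal
(7,4): flips 2 -> legal
(7,5): no bracket -> illegal
B mobility = 6
-- W to move --
(2,1): flips 2 -> legal
(2,2): no bracket -> illegal
(2,3): flips 2 -> legal
(2,4): flips 2 -> legal
(2,5): no bracket -> illegal
(3,1): no bracket -> illegal
(3,5): flips 1 -> legal
(3,6): flips 1 -> legal
(4,1): no bracket -> illegal
(4,2): no bracket -> illegal
(4,6): flips 1 -> legal
(4,7): no bracket -> illegal
(5,2): no bracket -> illegal
(5,7): flips 2 -> legal
(6,5): no bracket -> illegal
(6,6): no bracket -> illegal
(6,7): no bracket -> illegal
W mobility = 7

Answer: B=6 W=7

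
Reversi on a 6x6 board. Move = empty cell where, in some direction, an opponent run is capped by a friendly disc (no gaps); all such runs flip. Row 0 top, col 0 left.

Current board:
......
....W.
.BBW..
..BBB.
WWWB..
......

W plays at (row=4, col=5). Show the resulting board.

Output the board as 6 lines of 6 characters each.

Place W at (4,5); scan 8 dirs for brackets.
Dir NW: opp run (3,4) capped by W -> flip
Dir N: first cell '.' (not opp) -> no flip
Dir NE: edge -> no flip
Dir W: first cell '.' (not opp) -> no flip
Dir E: edge -> no flip
Dir SW: first cell '.' (not opp) -> no flip
Dir S: first cell '.' (not opp) -> no flip
Dir SE: edge -> no flip
All flips: (3,4)

Answer: ......
....W.
.BBW..
..BBW.
WWWB.W
......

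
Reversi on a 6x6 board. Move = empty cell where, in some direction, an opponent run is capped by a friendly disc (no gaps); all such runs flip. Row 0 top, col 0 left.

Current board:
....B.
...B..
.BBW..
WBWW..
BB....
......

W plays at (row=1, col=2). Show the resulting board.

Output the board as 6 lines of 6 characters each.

Answer: ....B.
..WB..
.WWW..
WBWW..
BB....
......

Derivation:
Place W at (1,2); scan 8 dirs for brackets.
Dir NW: first cell '.' (not opp) -> no flip
Dir N: first cell '.' (not opp) -> no flip
Dir NE: first cell '.' (not opp) -> no flip
Dir W: first cell '.' (not opp) -> no flip
Dir E: opp run (1,3), next='.' -> no flip
Dir SW: opp run (2,1) capped by W -> flip
Dir S: opp run (2,2) capped by W -> flip
Dir SE: first cell 'W' (not opp) -> no flip
All flips: (2,1) (2,2)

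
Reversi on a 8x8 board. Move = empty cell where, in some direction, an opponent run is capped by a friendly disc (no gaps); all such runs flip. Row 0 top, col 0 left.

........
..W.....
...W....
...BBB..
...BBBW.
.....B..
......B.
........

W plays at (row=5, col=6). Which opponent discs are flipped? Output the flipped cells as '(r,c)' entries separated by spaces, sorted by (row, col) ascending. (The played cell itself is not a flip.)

Dir NW: opp run (4,5) (3,4) capped by W -> flip
Dir N: first cell 'W' (not opp) -> no flip
Dir NE: first cell '.' (not opp) -> no flip
Dir W: opp run (5,5), next='.' -> no flip
Dir E: first cell '.' (not opp) -> no flip
Dir SW: first cell '.' (not opp) -> no flip
Dir S: opp run (6,6), next='.' -> no flip
Dir SE: first cell '.' (not opp) -> no flip

Answer: (3,4) (4,5)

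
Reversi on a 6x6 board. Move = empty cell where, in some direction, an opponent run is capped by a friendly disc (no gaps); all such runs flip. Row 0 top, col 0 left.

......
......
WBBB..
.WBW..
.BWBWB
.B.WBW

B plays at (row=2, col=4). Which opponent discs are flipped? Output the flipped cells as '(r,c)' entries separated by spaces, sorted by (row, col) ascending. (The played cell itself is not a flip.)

Answer: (3,3) (4,2)

Derivation:
Dir NW: first cell '.' (not opp) -> no flip
Dir N: first cell '.' (not opp) -> no flip
Dir NE: first cell '.' (not opp) -> no flip
Dir W: first cell 'B' (not opp) -> no flip
Dir E: first cell '.' (not opp) -> no flip
Dir SW: opp run (3,3) (4,2) capped by B -> flip
Dir S: first cell '.' (not opp) -> no flip
Dir SE: first cell '.' (not opp) -> no flip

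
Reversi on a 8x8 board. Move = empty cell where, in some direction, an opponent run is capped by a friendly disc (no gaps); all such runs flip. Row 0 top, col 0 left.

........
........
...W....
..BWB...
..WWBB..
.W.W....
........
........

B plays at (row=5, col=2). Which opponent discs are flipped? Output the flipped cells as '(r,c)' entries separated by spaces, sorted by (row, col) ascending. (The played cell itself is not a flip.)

Dir NW: first cell '.' (not opp) -> no flip
Dir N: opp run (4,2) capped by B -> flip
Dir NE: opp run (4,3) capped by B -> flip
Dir W: opp run (5,1), next='.' -> no flip
Dir E: opp run (5,3), next='.' -> no flip
Dir SW: first cell '.' (not opp) -> no flip
Dir S: first cell '.' (not opp) -> no flip
Dir SE: first cell '.' (not opp) -> no flip

Answer: (4,2) (4,3)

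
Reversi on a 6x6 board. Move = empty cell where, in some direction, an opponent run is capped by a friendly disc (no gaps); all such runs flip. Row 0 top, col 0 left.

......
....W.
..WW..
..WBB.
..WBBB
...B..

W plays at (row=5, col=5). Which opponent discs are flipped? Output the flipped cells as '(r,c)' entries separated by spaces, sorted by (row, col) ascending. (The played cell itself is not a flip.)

Dir NW: opp run (4,4) (3,3) capped by W -> flip
Dir N: opp run (4,5), next='.' -> no flip
Dir NE: edge -> no flip
Dir W: first cell '.' (not opp) -> no flip
Dir E: edge -> no flip
Dir SW: edge -> no flip
Dir S: edge -> no flip
Dir SE: edge -> no flip

Answer: (3,3) (4,4)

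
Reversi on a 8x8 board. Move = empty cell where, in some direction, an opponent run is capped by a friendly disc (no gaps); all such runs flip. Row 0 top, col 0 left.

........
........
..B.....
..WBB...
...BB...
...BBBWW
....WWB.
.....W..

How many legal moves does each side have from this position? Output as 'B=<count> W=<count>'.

Answer: B=8 W=9

Derivation:
-- B to move --
(2,1): flips 1 -> legal
(2,3): no bracket -> illegal
(3,1): flips 1 -> legal
(4,1): no bracket -> illegal
(4,2): flips 1 -> legal
(4,5): no bracket -> illegal
(4,6): flips 1 -> legal
(4,7): no bracket -> illegal
(6,3): flips 2 -> legal
(6,7): no bracket -> illegal
(7,3): flips 1 -> legal
(7,4): flips 1 -> legal
(7,6): flips 1 -> legal
B mobility = 8
-- W to move --
(1,1): no bracket -> illegal
(1,2): flips 1 -> legal
(1,3): no bracket -> illegal
(2,1): no bracket -> illegal
(2,3): no bracket -> illegal
(2,4): flips 3 -> legal
(2,5): no bracket -> illegal
(3,1): no bracket -> illegal
(3,5): flips 2 -> legal
(4,2): flips 1 -> legal
(4,5): flips 1 -> legal
(4,6): flips 1 -> legal
(5,2): flips 3 -> legal
(6,2): no bracket -> illegal
(6,3): no bracket -> illegal
(6,7): flips 1 -> legal
(7,6): flips 1 -> legal
(7,7): no bracket -> illegal
W mobility = 9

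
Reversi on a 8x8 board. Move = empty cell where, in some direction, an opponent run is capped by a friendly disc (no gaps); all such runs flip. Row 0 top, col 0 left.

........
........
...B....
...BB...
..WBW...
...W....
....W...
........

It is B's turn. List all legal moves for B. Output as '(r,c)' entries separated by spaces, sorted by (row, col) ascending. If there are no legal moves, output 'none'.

Answer: (4,1) (4,5) (5,1) (5,4) (5,5) (6,3)

Derivation:
(3,1): no bracket -> illegal
(3,2): no bracket -> illegal
(3,5): no bracket -> illegal
(4,1): flips 1 -> legal
(4,5): flips 1 -> legal
(5,1): flips 1 -> legal
(5,2): no bracket -> illegal
(5,4): flips 1 -> legal
(5,5): flips 1 -> legal
(6,2): no bracket -> illegal
(6,3): flips 1 -> legal
(6,5): no bracket -> illegal
(7,3): no bracket -> illegal
(7,4): no bracket -> illegal
(7,5): no bracket -> illegal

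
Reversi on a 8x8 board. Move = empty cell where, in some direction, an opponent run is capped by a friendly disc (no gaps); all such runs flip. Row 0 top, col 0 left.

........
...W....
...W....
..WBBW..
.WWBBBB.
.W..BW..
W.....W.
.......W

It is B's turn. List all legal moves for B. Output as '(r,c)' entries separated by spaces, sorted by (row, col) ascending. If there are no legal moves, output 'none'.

(0,2): no bracket -> illegal
(0,3): flips 2 -> legal
(0,4): no bracket -> illegal
(1,2): flips 1 -> legal
(1,4): no bracket -> illegal
(2,1): flips 1 -> legal
(2,2): no bracket -> illegal
(2,4): flips 1 -> legal
(2,5): flips 1 -> legal
(2,6): flips 1 -> legal
(3,0): no bracket -> illegal
(3,1): flips 1 -> legal
(3,6): flips 1 -> legal
(4,0): flips 2 -> legal
(5,0): no bracket -> illegal
(5,2): no bracket -> illegal
(5,3): no bracket -> illegal
(5,6): flips 1 -> legal
(5,7): no bracket -> illegal
(6,1): no bracket -> illegal
(6,2): no bracket -> illegal
(6,4): flips 1 -> legal
(6,5): flips 1 -> legal
(6,7): no bracket -> illegal
(7,0): no bracket -> illegal
(7,1): no bracket -> illegal
(7,5): no bracket -> illegal
(7,6): no bracket -> illegal

Answer: (0,3) (1,2) (2,1) (2,4) (2,5) (2,6) (3,1) (3,6) (4,0) (5,6) (6,4) (6,5)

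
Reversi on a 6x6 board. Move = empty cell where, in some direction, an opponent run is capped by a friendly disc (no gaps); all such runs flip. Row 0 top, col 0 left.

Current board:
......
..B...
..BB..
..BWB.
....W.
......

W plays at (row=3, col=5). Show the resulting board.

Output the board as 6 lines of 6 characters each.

Answer: ......
..B...
..BB..
..BWWW
....W.
......

Derivation:
Place W at (3,5); scan 8 dirs for brackets.
Dir NW: first cell '.' (not opp) -> no flip
Dir N: first cell '.' (not opp) -> no flip
Dir NE: edge -> no flip
Dir W: opp run (3,4) capped by W -> flip
Dir E: edge -> no flip
Dir SW: first cell 'W' (not opp) -> no flip
Dir S: first cell '.' (not opp) -> no flip
Dir SE: edge -> no flip
All flips: (3,4)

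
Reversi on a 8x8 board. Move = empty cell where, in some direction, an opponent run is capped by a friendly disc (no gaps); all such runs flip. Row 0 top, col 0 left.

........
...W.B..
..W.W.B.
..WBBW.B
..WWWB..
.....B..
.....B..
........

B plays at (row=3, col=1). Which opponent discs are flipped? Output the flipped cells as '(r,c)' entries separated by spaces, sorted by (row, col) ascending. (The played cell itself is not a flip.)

Answer: (3,2)

Derivation:
Dir NW: first cell '.' (not opp) -> no flip
Dir N: first cell '.' (not opp) -> no flip
Dir NE: opp run (2,2) (1,3), next='.' -> no flip
Dir W: first cell '.' (not opp) -> no flip
Dir E: opp run (3,2) capped by B -> flip
Dir SW: first cell '.' (not opp) -> no flip
Dir S: first cell '.' (not opp) -> no flip
Dir SE: opp run (4,2), next='.' -> no flip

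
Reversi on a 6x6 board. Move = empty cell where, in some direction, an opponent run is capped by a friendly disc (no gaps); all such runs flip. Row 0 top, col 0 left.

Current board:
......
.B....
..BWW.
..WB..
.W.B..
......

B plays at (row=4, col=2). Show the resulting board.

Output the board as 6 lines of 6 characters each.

Place B at (4,2); scan 8 dirs for brackets.
Dir NW: first cell '.' (not opp) -> no flip
Dir N: opp run (3,2) capped by B -> flip
Dir NE: first cell 'B' (not opp) -> no flip
Dir W: opp run (4,1), next='.' -> no flip
Dir E: first cell 'B' (not opp) -> no flip
Dir SW: first cell '.' (not opp) -> no flip
Dir S: first cell '.' (not opp) -> no flip
Dir SE: first cell '.' (not opp) -> no flip
All flips: (3,2)

Answer: ......
.B....
..BWW.
..BB..
.WBB..
......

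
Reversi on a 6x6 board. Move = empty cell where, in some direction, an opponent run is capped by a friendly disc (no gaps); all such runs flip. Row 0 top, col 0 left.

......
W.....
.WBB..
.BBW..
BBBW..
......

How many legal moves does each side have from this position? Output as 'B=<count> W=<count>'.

-- B to move --
(0,0): no bracket -> illegal
(0,1): no bracket -> illegal
(1,1): flips 1 -> legal
(1,2): no bracket -> illegal
(2,0): flips 1 -> legal
(2,4): flips 1 -> legal
(3,0): no bracket -> illegal
(3,4): flips 1 -> legal
(4,4): flips 2 -> legal
(5,2): no bracket -> illegal
(5,3): flips 2 -> legal
(5,4): flips 1 -> legal
B mobility = 7
-- W to move --
(1,1): flips 1 -> legal
(1,2): no bracket -> illegal
(1,3): flips 1 -> legal
(1,4): no bracket -> illegal
(2,0): no bracket -> illegal
(2,4): flips 2 -> legal
(3,0): flips 2 -> legal
(3,4): no bracket -> illegal
(5,0): no bracket -> illegal
(5,1): flips 3 -> legal
(5,2): no bracket -> illegal
(5,3): no bracket -> illegal
W mobility = 5

Answer: B=7 W=5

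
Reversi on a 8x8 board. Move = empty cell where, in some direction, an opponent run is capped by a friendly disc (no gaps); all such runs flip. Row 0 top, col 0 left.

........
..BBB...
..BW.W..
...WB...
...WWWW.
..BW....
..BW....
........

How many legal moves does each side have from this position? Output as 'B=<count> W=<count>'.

Answer: B=11 W=11

Derivation:
-- B to move --
(1,5): no bracket -> illegal
(1,6): flips 1 -> legal
(2,4): flips 1 -> legal
(2,6): no bracket -> illegal
(3,2): flips 2 -> legal
(3,5): flips 2 -> legal
(3,6): flips 1 -> legal
(3,7): no bracket -> illegal
(4,2): no bracket -> illegal
(4,7): no bracket -> illegal
(5,4): flips 2 -> legal
(5,5): flips 2 -> legal
(5,6): flips 1 -> legal
(5,7): no bracket -> illegal
(6,4): flips 1 -> legal
(7,2): no bracket -> illegal
(7,3): flips 5 -> legal
(7,4): flips 1 -> legal
B mobility = 11
-- W to move --
(0,1): flips 1 -> legal
(0,2): no bracket -> illegal
(0,3): flips 2 -> legal
(0,4): no bracket -> illegal
(0,5): flips 1 -> legal
(1,1): flips 1 -> legal
(1,5): no bracket -> illegal
(2,1): flips 1 -> legal
(2,4): flips 1 -> legal
(3,1): no bracket -> illegal
(3,2): no bracket -> illegal
(3,5): flips 1 -> legal
(4,1): flips 1 -> legal
(4,2): no bracket -> illegal
(5,1): flips 1 -> legal
(6,1): flips 2 -> legal
(7,1): flips 1 -> legal
(7,2): no bracket -> illegal
(7,3): no bracket -> illegal
W mobility = 11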